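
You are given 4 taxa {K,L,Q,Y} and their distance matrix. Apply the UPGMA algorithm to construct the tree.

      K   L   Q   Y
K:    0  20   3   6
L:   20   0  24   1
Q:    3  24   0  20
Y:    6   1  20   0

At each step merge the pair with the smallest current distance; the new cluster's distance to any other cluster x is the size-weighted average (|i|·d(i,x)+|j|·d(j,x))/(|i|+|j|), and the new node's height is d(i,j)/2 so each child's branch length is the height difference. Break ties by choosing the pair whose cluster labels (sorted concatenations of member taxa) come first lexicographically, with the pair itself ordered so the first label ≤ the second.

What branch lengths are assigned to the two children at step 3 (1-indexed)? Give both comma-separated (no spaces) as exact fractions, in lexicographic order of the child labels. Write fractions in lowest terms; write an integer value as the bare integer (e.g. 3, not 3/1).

step 1: merge (L,Y) at d=1; branch lengths L→1/2, Y→1/2; new cluster LY
  updated: d(K,LY)=13, d(LY,Q)=22
step 2: merge (K,Q) at d=3; branch lengths K→3/2, Q→3/2; new cluster KQ
  updated: d(KQ,LY)=35/2
step 3: merge (KQ,LY) at d=35/2; branch lengths KQ→29/4, LY→33/4; new cluster KLQY
final tree: ((K:3/2,Q:3/2):29/4,(L:1/2,Y:1/2):33/4)
total length: 39/2

29/4,33/4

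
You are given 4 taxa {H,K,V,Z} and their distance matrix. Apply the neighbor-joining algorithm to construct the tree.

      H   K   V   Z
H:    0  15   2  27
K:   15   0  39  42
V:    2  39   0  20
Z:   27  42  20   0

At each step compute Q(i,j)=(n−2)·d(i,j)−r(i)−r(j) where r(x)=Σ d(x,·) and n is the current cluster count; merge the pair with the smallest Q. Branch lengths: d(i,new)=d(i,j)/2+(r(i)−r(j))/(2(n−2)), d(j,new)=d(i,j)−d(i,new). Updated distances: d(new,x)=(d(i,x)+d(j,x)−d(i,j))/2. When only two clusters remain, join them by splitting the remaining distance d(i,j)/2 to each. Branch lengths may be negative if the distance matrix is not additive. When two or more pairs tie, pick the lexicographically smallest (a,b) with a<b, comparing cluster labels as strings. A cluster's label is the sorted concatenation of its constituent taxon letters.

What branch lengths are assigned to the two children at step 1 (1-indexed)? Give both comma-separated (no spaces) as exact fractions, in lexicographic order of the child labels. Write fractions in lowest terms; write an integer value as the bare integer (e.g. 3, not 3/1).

-11/2,41/2

step 1: merge (H,K) at d=15, Q=-110; branch lengths H→-11/2, K→41/2; new cluster HK
  updated: d(HK,V)=13, d(HK,Z)=27
step 2: merge (HK,V) at d=13, Q=-60; branch lengths HK→10, V→3; new cluster HKV
  updated: d(HKV,Z)=17
step 3: merge (HKV,Z) at d=17; branch lengths HKV→17/2, Z→17/2; new cluster HKVZ
final tree: (((H:-11/2,K:41/2):10,V:3):17/2,Z:17/2)
total length: 45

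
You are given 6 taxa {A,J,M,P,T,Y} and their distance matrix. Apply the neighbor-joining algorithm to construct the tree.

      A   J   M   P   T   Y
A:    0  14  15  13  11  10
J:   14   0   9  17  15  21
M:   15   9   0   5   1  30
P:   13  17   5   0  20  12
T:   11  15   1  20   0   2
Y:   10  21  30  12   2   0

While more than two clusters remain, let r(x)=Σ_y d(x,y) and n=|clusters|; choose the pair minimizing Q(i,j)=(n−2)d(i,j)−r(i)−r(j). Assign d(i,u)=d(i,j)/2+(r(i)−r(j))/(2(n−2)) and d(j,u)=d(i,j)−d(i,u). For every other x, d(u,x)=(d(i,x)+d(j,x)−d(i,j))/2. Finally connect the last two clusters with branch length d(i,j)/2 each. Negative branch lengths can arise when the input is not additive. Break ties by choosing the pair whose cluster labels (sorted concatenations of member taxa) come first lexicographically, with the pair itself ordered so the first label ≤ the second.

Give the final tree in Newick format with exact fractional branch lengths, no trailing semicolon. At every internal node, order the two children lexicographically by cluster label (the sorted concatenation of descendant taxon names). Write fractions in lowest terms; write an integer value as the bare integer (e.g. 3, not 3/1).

1. join T+Y (d=2, Q=-116) ⇒ TY; edges |T|=-9/4, |Y|=17/4
  updated: d(A,TY)=19/2, d(J,TY)=17, d(M,TY)=29/2, d(P,TY)=15
2. join A+TY (d=19/2, Q=-79) ⇒ ATY; edges |A|=4, |TY|=11/2
  updated: d(ATY,J)=43/4, d(ATY,M)=10, d(ATY,P)=37/4
3. join ATY+J (d=43/4, Q=-181/4) ⇒ AJTY; edges |ATY|=59/16, |J|=113/16
  updated: d(AJTY,M)=33/8, d(AJTY,P)=31/4
4. join AJTY+M (d=33/8, Q=-135/8) ⇒ AJMTY; edges |AJTY|=55/16, |M|=11/16
  updated: d(AJMTY,P)=69/16
5. join AJMTY+P (d=69/16) ⇒ AJMPTY; edges |AJMTY|=69/32, |P|=69/32
final tree: ((((A:4,(T:-9/4,Y:17/4):11/2):59/16,J:113/16):55/16,M:11/16):69/32,P:69/32)
total length: 491/16

((((A:4,(T:-9/4,Y:17/4):11/2):59/16,J:113/16):55/16,M:11/16):69/32,P:69/32)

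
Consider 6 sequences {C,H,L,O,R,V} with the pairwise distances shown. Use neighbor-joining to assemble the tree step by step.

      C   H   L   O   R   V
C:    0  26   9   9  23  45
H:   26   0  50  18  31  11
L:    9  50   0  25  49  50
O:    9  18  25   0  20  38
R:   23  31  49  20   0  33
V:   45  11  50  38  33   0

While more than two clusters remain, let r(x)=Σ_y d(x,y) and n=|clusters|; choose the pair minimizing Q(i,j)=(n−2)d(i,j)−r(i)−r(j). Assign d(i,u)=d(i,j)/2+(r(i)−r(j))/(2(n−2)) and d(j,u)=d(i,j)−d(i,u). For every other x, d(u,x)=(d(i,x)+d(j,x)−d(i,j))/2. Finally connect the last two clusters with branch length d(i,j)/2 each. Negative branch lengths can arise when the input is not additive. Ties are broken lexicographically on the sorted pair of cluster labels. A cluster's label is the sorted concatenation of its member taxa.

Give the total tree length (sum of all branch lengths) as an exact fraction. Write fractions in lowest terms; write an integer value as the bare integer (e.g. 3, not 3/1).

1059/16

1. join H+V (d=11, Q=-269) ⇒ HV; edges |H|=3/8, |V|=85/8
  updated: d(C,HV)=30, d(HV,L)=89/2, d(HV,O)=45/2, d(HV,R)=53/2
2. join C+L (d=9, Q=-343/2) ⇒ CL; edges |C|=-59/12, |L|=167/12
  updated: d(CL,HV)=131/4, d(CL,O)=25/2, d(CL,R)=63/2
3. join CL+O (d=25/2, Q=-427/4) ⇒ CLO; edges |CL|=187/16, |O|=13/16
  updated: d(CLO,HV)=171/8, d(CLO,R)=39/2
4. join CLO+HV (d=171/8, Q=-539/8) ⇒ CHLOV; edges |CLO|=115/16, |HV|=227/16
  updated: d(CHLOV,R)=197/16
5. join CHLOV+R (d=197/16) ⇒ CHLORV; edges |CHLOV|=197/32, |R|=197/32
final tree: ((((C:-59/12,L:167/12):187/16,O:13/16):115/16,(H:3/8,V:85/8):227/16):197/32,R:197/32)
total length: 1059/16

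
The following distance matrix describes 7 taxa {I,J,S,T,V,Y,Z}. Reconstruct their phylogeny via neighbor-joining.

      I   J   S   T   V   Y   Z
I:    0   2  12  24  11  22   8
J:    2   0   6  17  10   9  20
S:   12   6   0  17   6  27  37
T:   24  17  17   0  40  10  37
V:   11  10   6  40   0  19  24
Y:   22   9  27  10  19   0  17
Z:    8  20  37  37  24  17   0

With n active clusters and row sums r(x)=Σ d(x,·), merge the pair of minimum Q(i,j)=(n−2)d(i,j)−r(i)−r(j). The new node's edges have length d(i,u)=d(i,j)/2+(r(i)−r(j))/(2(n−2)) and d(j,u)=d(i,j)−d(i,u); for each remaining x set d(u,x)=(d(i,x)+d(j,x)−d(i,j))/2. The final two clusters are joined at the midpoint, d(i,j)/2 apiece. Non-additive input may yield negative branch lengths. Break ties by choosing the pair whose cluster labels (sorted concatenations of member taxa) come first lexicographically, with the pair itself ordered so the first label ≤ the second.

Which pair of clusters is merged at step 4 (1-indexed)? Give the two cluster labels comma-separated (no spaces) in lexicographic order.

1. join T+Y (d=10, Q=-199) ⇒ TY; edges |T|=91/10, |Y|=9/10
  updated: d(I,TY)=18, d(J,TY)=8, d(S,TY)=17, d(TY,V)=49/2, d(TY,Z)=22
2. join I+Z (d=8, Q=-130) ⇒ IZ; edges |I|=-7/2, |Z|=23/2
  updated: d(IZ,J)=7, d(IZ,S)=41/2, d(IZ,TY)=16, d(IZ,V)=27/2
3. join S+V (d=6, Q=-171/2) ⇒ SV; edges |S|=9/4, |V|=15/4
  updated: d(IZ,SV)=14, d(J,SV)=5, d(SV,TY)=71/4
4. join IZ+TY (d=16, Q=-187/4) ⇒ ITYZ; edges |IZ|=109/16, |TY|=147/16
  updated: d(ITYZ,J)=-1/2, d(ITYZ,SV)=63/8
5. join ITYZ+J (d=-1/2, Q=-99/8) ⇒ IJTYZ; edges |ITYZ|=19/16, |J|=-27/16
  updated: d(IJTYZ,SV)=107/16
6. join IJTYZ+SV (d=107/16) ⇒ IJSTVYZ; edges |IJTYZ|=107/32, |SV|=107/32
final tree: ((((I:-7/2,Z:23/2):109/16,(T:91/10,Y:9/10):147/16):19/16,J:-27/16):107/32,(S:9/4,V:15/4):107/32)
total length: 739/16

IZ,TY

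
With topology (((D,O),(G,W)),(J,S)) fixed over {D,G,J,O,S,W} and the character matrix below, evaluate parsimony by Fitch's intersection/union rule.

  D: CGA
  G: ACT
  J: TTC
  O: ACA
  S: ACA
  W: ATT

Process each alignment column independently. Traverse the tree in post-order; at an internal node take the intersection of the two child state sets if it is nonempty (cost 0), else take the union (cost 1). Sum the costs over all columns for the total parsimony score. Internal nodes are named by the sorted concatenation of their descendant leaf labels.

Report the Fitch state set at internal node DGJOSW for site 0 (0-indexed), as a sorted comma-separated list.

site 0, node DO: D={C} ∪ O={A} → {A,C} (+1)
site 0, node GW: G={A} ∩ W={A} → {A} (+0)
site 0, node DGOW: DO={A,C} ∩ GW={A} → {A} (+0)
site 0, node JS: J={T} ∪ S={A} → {A,T} (+1)
site 0, node DGJOSW: DGOW={A} ∩ JS={A,T} → {A} (+0)
site 1, node DO: D={G} ∪ O={C} → {C,G} (+1)
site 1, node GW: G={C} ∪ W={T} → {C,T} (+1)
site 1, node DGOW: DO={C,G} ∩ GW={C,T} → {C} (+0)
site 1, node JS: J={T} ∪ S={C} → {C,T} (+1)
site 1, node DGJOSW: DGOW={C} ∩ JS={C,T} → {C} (+0)
site 2, node DO: D={A} ∩ O={A} → {A} (+0)
site 2, node GW: G={T} ∩ W={T} → {T} (+0)
site 2, node DGOW: DO={A} ∪ GW={T} → {A,T} (+1)
site 2, node JS: J={C} ∪ S={A} → {A,C} (+1)
site 2, node DGJOSW: DGOW={A,T} ∩ JS={A,C} → {A} (+0)
per-site changes: [2, 3, 2]; total = 7

A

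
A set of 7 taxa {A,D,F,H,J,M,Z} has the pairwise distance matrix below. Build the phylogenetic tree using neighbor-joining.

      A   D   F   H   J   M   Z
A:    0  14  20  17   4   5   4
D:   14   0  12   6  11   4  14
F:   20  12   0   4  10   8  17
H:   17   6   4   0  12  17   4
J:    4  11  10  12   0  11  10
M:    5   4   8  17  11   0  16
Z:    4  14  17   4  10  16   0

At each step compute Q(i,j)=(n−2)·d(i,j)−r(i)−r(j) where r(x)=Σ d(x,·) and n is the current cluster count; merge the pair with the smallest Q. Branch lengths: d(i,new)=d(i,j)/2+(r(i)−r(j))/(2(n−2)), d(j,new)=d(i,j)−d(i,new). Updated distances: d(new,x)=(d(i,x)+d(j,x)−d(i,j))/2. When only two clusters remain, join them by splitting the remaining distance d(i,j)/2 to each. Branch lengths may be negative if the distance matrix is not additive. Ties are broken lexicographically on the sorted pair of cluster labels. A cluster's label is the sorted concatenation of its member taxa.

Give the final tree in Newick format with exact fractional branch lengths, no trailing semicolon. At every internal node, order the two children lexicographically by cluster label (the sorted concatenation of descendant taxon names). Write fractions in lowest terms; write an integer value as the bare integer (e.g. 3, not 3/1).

step 1: merge (F,H) at d=4, Q=-111; branch lengths F→31/10, H→9/10; new cluster FH
  updated: d(A,FH)=33/2, d(D,FH)=7, d(FH,J)=9, d(FH,M)=21/2, d(FH,Z)=17/2
step 2: merge (D,M) at d=4, Q=-161/2; branch lengths D→39/16, M→25/16; new cluster DM
  updated: d(A,DM)=15/2, d(DM,FH)=27/4, d(DM,J)=9, d(DM,Z)=13
step 3: merge (DM,FH) at d=27/4, Q=-227/4; branch lengths DM→21/8, FH→33/8; new cluster DFHM
  updated: d(A,DFHM)=69/8, d(DFHM,J)=45/8, d(DFHM,Z)=59/8
step 4: merge (A,Z) at d=4, Q=-30; branch lengths A→13/16, Z→51/16; new cluster AZ
  updated: d(AZ,DFHM)=6, d(AZ,J)=5
step 5: merge (AZ,DFHM) at d=6, Q=-133/8; branch lengths AZ→43/16, DFHM→53/16; new cluster ADFHMZ
  updated: d(ADFHMZ,J)=37/16
step 6: merge (ADFHMZ,J) at d=37/16; branch lengths ADFHMZ→37/32, J→37/32; new cluster ADFHJMZ
final tree: (((A:13/16,Z:51/16):43/16,((D:39/16,M:25/16):21/8,(F:31/10,H:9/10):33/8):53/16):37/32,J:37/32)
total length: 433/16

(((A:13/16,Z:51/16):43/16,((D:39/16,M:25/16):21/8,(F:31/10,H:9/10):33/8):53/16):37/32,J:37/32)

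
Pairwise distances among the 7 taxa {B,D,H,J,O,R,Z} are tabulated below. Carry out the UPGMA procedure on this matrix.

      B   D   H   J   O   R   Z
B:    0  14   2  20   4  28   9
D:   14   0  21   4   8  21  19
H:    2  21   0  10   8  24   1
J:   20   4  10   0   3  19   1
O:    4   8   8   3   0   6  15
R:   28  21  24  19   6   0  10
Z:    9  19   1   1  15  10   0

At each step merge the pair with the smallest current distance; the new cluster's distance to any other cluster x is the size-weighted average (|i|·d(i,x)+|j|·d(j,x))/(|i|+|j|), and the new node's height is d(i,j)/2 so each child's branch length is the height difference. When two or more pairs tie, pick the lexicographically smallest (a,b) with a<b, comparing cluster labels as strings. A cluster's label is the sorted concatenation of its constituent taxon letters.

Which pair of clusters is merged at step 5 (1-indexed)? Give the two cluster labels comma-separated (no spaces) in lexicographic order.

BHZ,DJO

step 1: merge (H,Z) at d=1; branch lengths H→1/2, Z→1/2; new cluster HZ
  updated: d(B,HZ)=11/2, d(D,HZ)=20, d(HZ,J)=11/2, d(HZ,O)=23/2, d(HZ,R)=17
step 2: merge (J,O) at d=3; branch lengths J→3/2, O→3/2; new cluster JO
  updated: d(B,JO)=12, d(D,JO)=6, d(HZ,JO)=17/2, d(JO,R)=25/2
step 3: merge (B,HZ) at d=11/2; branch lengths B→11/4, HZ→9/4; new cluster BHZ
  updated: d(BHZ,D)=18, d(BHZ,JO)=29/3, d(BHZ,R)=62/3
step 4: merge (D,JO) at d=6; branch lengths D→3, JO→3/2; new cluster DJO
  updated: d(BHZ,DJO)=112/9, d(DJO,R)=46/3
step 5: merge (BHZ,DJO) at d=112/9; branch lengths BHZ→125/36, DJO→29/9; new cluster BDHJOZ
  updated: d(BDHJOZ,R)=18
step 6: merge (BDHJOZ,R) at d=18; branch lengths BDHJOZ→25/9, R→9; new cluster BDHJORZ
final tree: (((B:11/4,(H:1/2,Z:1/2):9/4):125/36,(D:3,(J:3/2,O:3/2):3/2):29/9):25/9,R:9)
total length: 1151/36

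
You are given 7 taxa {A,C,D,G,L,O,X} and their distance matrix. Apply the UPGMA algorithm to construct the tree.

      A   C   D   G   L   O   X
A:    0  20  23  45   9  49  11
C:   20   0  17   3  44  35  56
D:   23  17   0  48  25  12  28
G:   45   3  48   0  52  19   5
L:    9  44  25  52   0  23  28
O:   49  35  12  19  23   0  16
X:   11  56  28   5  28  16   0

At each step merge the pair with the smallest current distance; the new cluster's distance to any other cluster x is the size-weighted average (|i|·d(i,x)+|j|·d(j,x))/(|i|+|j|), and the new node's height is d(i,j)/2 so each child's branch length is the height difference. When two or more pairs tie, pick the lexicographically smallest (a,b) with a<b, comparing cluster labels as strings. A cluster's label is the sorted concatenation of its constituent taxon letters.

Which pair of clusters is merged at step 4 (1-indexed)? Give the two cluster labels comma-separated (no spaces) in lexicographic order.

AL,X

step 1: merge (C,G) at d=3; branch lengths C→3/2, G→3/2; new cluster CG
  updated: d(A,CG)=65/2, d(CG,D)=65/2, d(CG,L)=48, d(CG,O)=27, d(CG,X)=61/2
step 2: merge (A,L) at d=9; branch lengths A→9/2, L→9/2; new cluster AL
  updated: d(AL,CG)=161/4, d(AL,D)=24, d(AL,O)=36, d(AL,X)=39/2
step 3: merge (D,O) at d=12; branch lengths D→6, O→6; new cluster DO
  updated: d(AL,DO)=30, d(CG,DO)=119/4, d(DO,X)=22
step 4: merge (AL,X) at d=39/2; branch lengths AL→21/4, X→39/4; new cluster ALX
  updated: d(ALX,CG)=37, d(ALX,DO)=82/3
step 5: merge (ALX,DO) at d=82/3; branch lengths ALX→47/12, DO→23/3; new cluster ADLOX
  updated: d(ADLOX,CG)=341/10
step 6: merge (ADLOX,CG) at d=341/10; branch lengths ADLOX→203/60, CG→311/20; new cluster ACDGLOX
final tree: ((((A:9/2,L:9/2):21/4,X:39/4):47/12,(D:6,O:6):23/3):203/60,(C:3/2,G:3/2):311/20)
total length: 4171/60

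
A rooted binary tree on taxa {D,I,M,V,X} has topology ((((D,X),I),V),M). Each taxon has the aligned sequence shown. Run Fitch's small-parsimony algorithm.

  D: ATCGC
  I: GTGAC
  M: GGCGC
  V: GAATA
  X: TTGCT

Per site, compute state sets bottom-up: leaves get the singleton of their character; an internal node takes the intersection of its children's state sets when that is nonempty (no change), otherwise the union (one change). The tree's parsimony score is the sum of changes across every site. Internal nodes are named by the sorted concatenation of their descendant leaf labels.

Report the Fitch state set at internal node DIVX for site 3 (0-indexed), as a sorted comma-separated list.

[col 0] DX: children D:{A}, X:{T} ∪→ {A,T}; cost 1
[col 0] DIX: children DX:{A,T}, I:{G} ∪→ {A,G,T}; cost 1
[col 0] DIVX: children DIX:{A,G,T}, V:{G} ∩→ {G}; cost 0
[col 0] DIMVX: children DIVX:{G}, M:{G} ∩→ {G}; cost 0
[col 1] DX: children D:{T}, X:{T} ∩→ {T}; cost 0
[col 1] DIX: children DX:{T}, I:{T} ∩→ {T}; cost 0
[col 1] DIVX: children DIX:{T}, V:{A} ∪→ {A,T}; cost 1
[col 1] DIMVX: children DIVX:{A,T}, M:{G} ∪→ {A,G,T}; cost 1
[col 2] DX: children D:{C}, X:{G} ∪→ {C,G}; cost 1
[col 2] DIX: children DX:{C,G}, I:{G} ∩→ {G}; cost 0
[col 2] DIVX: children DIX:{G}, V:{A} ∪→ {A,G}; cost 1
[col 2] DIMVX: children DIVX:{A,G}, M:{C} ∪→ {A,C,G}; cost 1
[col 3] DX: children D:{G}, X:{C} ∪→ {C,G}; cost 1
[col 3] DIX: children DX:{C,G}, I:{A} ∪→ {A,C,G}; cost 1
[col 3] DIVX: children DIX:{A,C,G}, V:{T} ∪→ {A,C,G,T}; cost 1
[col 3] DIMVX: children DIVX:{A,C,G,T}, M:{G} ∩→ {G}; cost 0
[col 4] DX: children D:{C}, X:{T} ∪→ {C,T}; cost 1
[col 4] DIX: children DX:{C,T}, I:{C} ∩→ {C}; cost 0
[col 4] DIVX: children DIX:{C}, V:{A} ∪→ {A,C}; cost 1
[col 4] DIMVX: children DIVX:{A,C}, M:{C} ∩→ {C}; cost 0
per-site changes: [2, 2, 3, 3, 2]; total = 12

A,C,G,T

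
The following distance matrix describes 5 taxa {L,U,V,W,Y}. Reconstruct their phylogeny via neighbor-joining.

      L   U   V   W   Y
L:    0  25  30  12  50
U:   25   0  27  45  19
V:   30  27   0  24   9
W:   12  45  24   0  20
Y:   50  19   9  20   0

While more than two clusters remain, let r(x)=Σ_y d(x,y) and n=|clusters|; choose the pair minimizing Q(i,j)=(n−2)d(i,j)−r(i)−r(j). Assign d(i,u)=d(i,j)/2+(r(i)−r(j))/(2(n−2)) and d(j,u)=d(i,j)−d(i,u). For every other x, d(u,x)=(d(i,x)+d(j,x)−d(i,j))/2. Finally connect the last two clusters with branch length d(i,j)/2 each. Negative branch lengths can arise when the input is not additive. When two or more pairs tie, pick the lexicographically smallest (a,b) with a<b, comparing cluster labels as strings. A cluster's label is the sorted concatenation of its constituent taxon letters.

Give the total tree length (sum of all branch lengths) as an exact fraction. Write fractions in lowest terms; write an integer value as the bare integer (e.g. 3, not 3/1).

55

step 1: merge (L,W) at d=12, Q=-182; branch lengths L→26/3, W→10/3; new cluster LW
  updated: d(LW,U)=29, d(LW,V)=21, d(LW,Y)=29
step 2: merge (LW,U) at d=29, Q=-96; branch lengths LW→31/2, U→27/2; new cluster LUW
  updated: d(LUW,V)=19/2, d(LUW,Y)=19/2
step 3: merge (LUW,V) at d=19/2, Q=-28; branch lengths LUW→5, V→9/2; new cluster LUVW
  updated: d(LUVW,Y)=9/2
step 4: merge (LUVW,Y) at d=9/2; branch lengths LUVW→9/4, Y→9/4; new cluster LUVWY
final tree: ((((L:26/3,W:10/3):31/2,U:27/2):5,V:9/2):9/4,Y:9/4)
total length: 55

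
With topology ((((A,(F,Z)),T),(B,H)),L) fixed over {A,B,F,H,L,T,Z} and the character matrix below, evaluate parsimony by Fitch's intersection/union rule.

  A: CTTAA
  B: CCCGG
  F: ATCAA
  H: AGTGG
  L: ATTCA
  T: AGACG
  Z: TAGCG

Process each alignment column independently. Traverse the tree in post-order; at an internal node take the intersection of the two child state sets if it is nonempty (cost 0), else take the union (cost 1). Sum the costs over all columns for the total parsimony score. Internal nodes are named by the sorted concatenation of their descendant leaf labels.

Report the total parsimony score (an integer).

17

site 0, node FZ: F={A} ∪ Z={T} → {A,T} (+1)
site 0, node AFZ: A={C} ∪ FZ={A,T} → {A,C,T} (+1)
site 0, node AFTZ: AFZ={A,C,T} ∩ T={A} → {A} (+0)
site 0, node BH: B={C} ∪ H={A} → {A,C} (+1)
site 0, node ABFHTZ: AFTZ={A} ∩ BH={A,C} → {A} (+0)
site 0, node ABFHLTZ: ABFHTZ={A} ∩ L={A} → {A} (+0)
site 1, node FZ: F={T} ∪ Z={A} → {A,T} (+1)
site 1, node AFZ: A={T} ∩ FZ={A,T} → {T} (+0)
site 1, node AFTZ: AFZ={T} ∪ T={G} → {G,T} (+1)
site 1, node BH: B={C} ∪ H={G} → {C,G} (+1)
site 1, node ABFHTZ: AFTZ={G,T} ∩ BH={C,G} → {G} (+0)
site 1, node ABFHLTZ: ABFHTZ={G} ∪ L={T} → {G,T} (+1)
site 2, node FZ: F={C} ∪ Z={G} → {C,G} (+1)
site 2, node AFZ: A={T} ∪ FZ={C,G} → {C,G,T} (+1)
site 2, node AFTZ: AFZ={C,G,T} ∪ T={A} → {A,C,G,T} (+1)
site 2, node BH: B={C} ∪ H={T} → {C,T} (+1)
site 2, node ABFHTZ: AFTZ={A,C,G,T} ∩ BH={C,T} → {C,T} (+0)
site 2, node ABFHLTZ: ABFHTZ={C,T} ∩ L={T} → {T} (+0)
site 3, node FZ: F={A} ∪ Z={C} → {A,C} (+1)
site 3, node AFZ: A={A} ∩ FZ={A,C} → {A} (+0)
site 3, node AFTZ: AFZ={A} ∪ T={C} → {A,C} (+1)
site 3, node BH: B={G} ∩ H={G} → {G} (+0)
site 3, node ABFHTZ: AFTZ={A,C} ∪ BH={G} → {A,C,G} (+1)
site 3, node ABFHLTZ: ABFHTZ={A,C,G} ∩ L={C} → {C} (+0)
site 4, node FZ: F={A} ∪ Z={G} → {A,G} (+1)
site 4, node AFZ: A={A} ∩ FZ={A,G} → {A} (+0)
site 4, node AFTZ: AFZ={A} ∪ T={G} → {A,G} (+1)
site 4, node BH: B={G} ∩ H={G} → {G} (+0)
site 4, node ABFHTZ: AFTZ={A,G} ∩ BH={G} → {G} (+0)
site 4, node ABFHLTZ: ABFHTZ={G} ∪ L={A} → {A,G} (+1)
per-site changes: [3, 4, 4, 3, 3]; total = 17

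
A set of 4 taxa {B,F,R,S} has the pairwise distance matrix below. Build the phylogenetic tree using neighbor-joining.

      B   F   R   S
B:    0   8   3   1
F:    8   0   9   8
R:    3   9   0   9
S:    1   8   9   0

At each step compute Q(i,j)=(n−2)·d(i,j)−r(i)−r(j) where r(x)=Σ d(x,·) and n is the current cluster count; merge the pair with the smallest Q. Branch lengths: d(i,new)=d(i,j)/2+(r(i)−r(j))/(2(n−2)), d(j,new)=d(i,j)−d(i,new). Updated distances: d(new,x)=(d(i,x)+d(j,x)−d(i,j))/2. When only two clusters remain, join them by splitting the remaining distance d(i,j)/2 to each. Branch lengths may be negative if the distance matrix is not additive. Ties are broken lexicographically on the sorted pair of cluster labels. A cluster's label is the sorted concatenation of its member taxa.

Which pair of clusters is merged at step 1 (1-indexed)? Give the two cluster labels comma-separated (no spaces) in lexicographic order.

B,S

step 1: merge (B,S) at d=1, Q=-28; branch lengths B→-1, S→2; new cluster BS
  updated: d(BS,F)=15/2, d(BS,R)=11/2
step 2: merge (BS,F) at d=15/2, Q=-22; branch lengths BS→2, F→11/2; new cluster BFS
  updated: d(BFS,R)=7/2
step 3: merge (BFS,R) at d=7/2; branch lengths BFS→7/4, R→7/4; new cluster BFRS
final tree: (((B:-1,S:2):2,F:11/2):7/4,R:7/4)
total length: 12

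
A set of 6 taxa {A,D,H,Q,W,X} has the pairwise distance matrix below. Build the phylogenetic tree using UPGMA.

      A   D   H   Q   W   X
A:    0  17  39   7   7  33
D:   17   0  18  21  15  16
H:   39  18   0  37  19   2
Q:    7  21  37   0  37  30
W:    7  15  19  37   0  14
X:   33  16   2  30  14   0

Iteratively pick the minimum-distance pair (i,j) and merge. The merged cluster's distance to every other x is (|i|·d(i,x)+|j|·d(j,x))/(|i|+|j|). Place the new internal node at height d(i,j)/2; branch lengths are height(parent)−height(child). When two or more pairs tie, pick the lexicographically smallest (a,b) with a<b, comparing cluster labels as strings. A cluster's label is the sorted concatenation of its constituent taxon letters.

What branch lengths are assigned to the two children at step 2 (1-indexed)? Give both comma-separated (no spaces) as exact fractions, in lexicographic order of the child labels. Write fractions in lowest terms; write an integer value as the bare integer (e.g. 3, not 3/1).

step 1: merge (H,X) at d=2; branch lengths H→1, X→1; new cluster HX
  updated: d(A,HX)=36, d(D,HX)=17, d(HX,Q)=67/2, d(HX,W)=33/2
step 2: merge (A,Q) at d=7; branch lengths A→7/2, Q→7/2; new cluster AQ
  updated: d(AQ,D)=19, d(AQ,HX)=139/4, d(AQ,W)=22
step 3: merge (D,W) at d=15; branch lengths D→15/2, W→15/2; new cluster DW
  updated: d(AQ,DW)=41/2, d(DW,HX)=67/4
step 4: merge (DW,HX) at d=67/4; branch lengths DW→7/8, HX→59/8; new cluster DHWX
  updated: d(AQ,DHWX)=221/8
step 5: merge (AQ,DHWX) at d=221/8; branch lengths AQ→165/16, DHWX→87/16; new cluster ADHQWX
final tree: ((A:7/2,Q:7/2):165/16,((D:15/2,W:15/2):7/8,(H:1,X:1):59/8):87/16)
total length: 48

7/2,7/2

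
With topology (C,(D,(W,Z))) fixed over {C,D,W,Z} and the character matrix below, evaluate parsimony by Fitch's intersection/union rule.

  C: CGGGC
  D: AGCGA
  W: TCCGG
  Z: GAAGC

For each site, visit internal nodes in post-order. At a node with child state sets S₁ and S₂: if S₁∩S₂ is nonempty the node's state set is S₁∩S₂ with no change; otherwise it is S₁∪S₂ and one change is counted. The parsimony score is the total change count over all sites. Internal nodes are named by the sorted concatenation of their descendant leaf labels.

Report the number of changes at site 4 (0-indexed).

[col 0] WZ: children W:{T}, Z:{G} ∪→ {G,T}; cost 1
[col 0] DWZ: children D:{A}, WZ:{G,T} ∪→ {A,G,T}; cost 1
[col 0] CDWZ: children C:{C}, DWZ:{A,G,T} ∪→ {A,C,G,T}; cost 1
[col 1] WZ: children W:{C}, Z:{A} ∪→ {A,C}; cost 1
[col 1] DWZ: children D:{G}, WZ:{A,C} ∪→ {A,C,G}; cost 1
[col 1] CDWZ: children C:{G}, DWZ:{A,C,G} ∩→ {G}; cost 0
[col 2] WZ: children W:{C}, Z:{A} ∪→ {A,C}; cost 1
[col 2] DWZ: children D:{C}, WZ:{A,C} ∩→ {C}; cost 0
[col 2] CDWZ: children C:{G}, DWZ:{C} ∪→ {C,G}; cost 1
[col 3] WZ: children W:{G}, Z:{G} ∩→ {G}; cost 0
[col 3] DWZ: children D:{G}, WZ:{G} ∩→ {G}; cost 0
[col 3] CDWZ: children C:{G}, DWZ:{G} ∩→ {G}; cost 0
[col 4] WZ: children W:{G}, Z:{C} ∪→ {C,G}; cost 1
[col 4] DWZ: children D:{A}, WZ:{C,G} ∪→ {A,C,G}; cost 1
[col 4] CDWZ: children C:{C}, DWZ:{A,C,G} ∩→ {C}; cost 0
per-site changes: [3, 2, 2, 0, 2]; total = 9

2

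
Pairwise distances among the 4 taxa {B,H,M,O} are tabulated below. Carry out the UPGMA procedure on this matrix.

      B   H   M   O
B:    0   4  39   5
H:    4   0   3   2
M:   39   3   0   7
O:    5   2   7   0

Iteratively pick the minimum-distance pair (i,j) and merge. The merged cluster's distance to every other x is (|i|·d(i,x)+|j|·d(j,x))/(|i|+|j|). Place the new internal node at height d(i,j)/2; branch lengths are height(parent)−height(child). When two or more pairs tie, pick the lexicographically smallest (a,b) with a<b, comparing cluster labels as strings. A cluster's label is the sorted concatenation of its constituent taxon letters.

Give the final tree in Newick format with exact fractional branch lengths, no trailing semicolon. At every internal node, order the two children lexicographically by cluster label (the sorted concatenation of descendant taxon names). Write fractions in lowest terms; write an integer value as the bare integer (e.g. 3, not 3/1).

iteration 1: select H,O (d=2); attach at lengths (1, 1); label the merged cluster HO
  updated: d(B,HO)=9/2, d(HO,M)=5
iteration 2: select B,HO (d=9/2); attach at lengths (9/4, 5/4); label the merged cluster BHO
  updated: d(BHO,M)=49/3
iteration 3: select BHO,M (d=49/3); attach at lengths (71/12, 49/6); label the merged cluster BHMO
final tree: ((B:9/4,(H:1,O:1):5/4):71/12,M:49/6)
total length: 235/12

((B:9/4,(H:1,O:1):5/4):71/12,M:49/6)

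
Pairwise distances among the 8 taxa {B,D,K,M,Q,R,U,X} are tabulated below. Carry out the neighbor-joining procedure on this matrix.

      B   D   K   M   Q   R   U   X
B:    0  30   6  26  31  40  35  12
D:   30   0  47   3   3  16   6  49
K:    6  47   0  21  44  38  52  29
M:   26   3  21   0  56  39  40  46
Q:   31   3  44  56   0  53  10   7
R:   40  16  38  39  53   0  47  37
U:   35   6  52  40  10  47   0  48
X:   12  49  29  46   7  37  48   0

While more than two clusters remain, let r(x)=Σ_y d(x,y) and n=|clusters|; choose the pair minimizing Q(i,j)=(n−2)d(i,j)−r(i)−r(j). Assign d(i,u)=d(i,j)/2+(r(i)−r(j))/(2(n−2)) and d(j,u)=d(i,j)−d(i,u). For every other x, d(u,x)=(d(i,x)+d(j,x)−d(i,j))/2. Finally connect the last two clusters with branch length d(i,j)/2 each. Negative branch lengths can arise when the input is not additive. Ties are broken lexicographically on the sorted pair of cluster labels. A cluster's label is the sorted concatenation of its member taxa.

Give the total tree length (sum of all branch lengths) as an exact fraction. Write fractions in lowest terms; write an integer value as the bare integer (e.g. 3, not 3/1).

365/4

1. join Q+X (d=7, Q=-390) ⇒ QX; edges |Q|=3/2, |X|=11/2
  updated: d(B,QX)=18, d(D,QX)=45/2, d(K,QX)=33, d(M,QX)=95/2, d(QX,R)=83/2, d(QX,U)=51/2
2. join B+K (d=6, Q=-322) ⇒ BK; edges |B|=-6/5, |K|=36/5
  updated: d(BK,D)=71/2, d(BK,M)=41/2, d(BK,QX)=45/2, d(BK,R)=36, d(BK,U)=81/2
3. join BK+QX (d=45/2, Q=-449/2) ⇒ BKQX; edges |BK|=171/16, |QX|=189/16
  updated: d(BKQX,D)=71/4, d(BKQX,M)=91/4, d(BKQX,R)=55/2, d(BKQX,U)=87/4
4. join D+U (d=6, Q=-279/2) ⇒ DU; edges |D|=-9, |U|=15
  updated: d(BKQX,DU)=67/4, d(DU,M)=37/2, d(DU,R)=57/2
5. join BKQX+R (d=55/2, Q=-107) ⇒ BKQRX; edges |BKQX|=27/4, |R|=83/4
  updated: d(BKQRX,DU)=71/8, d(BKQRX,M)=137/8
6. join BKQRX+DU (d=71/8, Q=-89/2) ⇒ BDKQRUX; edges |BKQRX|=15/4, |DU|=41/8
  updated: d(BDKQRUX,M)=107/8
7. join BDKQRUX+M (d=107/8) ⇒ BDKMQRUX; edges |BDKQRUX|=107/16, |M|=107/16
final tree: (((((B:-6/5,K:36/5):171/16,(Q:3/2,X:11/2):189/16):27/4,R:83/4):15/4,(D:-9,U:15):41/8):107/16,M:107/16)
total length: 365/4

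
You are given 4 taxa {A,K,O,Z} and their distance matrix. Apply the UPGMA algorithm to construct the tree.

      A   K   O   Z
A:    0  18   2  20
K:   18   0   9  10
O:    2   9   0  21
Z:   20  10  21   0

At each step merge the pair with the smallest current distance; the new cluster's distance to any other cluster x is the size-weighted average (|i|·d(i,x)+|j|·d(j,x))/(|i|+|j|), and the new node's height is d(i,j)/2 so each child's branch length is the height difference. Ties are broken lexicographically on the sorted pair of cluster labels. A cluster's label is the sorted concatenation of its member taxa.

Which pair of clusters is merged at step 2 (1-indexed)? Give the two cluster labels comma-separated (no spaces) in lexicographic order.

K,Z

iteration 1: select A,O (d=2); attach at lengths (1, 1); label the merged cluster AO
  updated: d(AO,K)=27/2, d(AO,Z)=41/2
iteration 2: select K,Z (d=10); attach at lengths (5, 5); label the merged cluster KZ
  updated: d(AO,KZ)=17
iteration 3: select AO,KZ (d=17); attach at lengths (15/2, 7/2); label the merged cluster AKOZ
final tree: ((A:1,O:1):15/2,(K:5,Z:5):7/2)
total length: 23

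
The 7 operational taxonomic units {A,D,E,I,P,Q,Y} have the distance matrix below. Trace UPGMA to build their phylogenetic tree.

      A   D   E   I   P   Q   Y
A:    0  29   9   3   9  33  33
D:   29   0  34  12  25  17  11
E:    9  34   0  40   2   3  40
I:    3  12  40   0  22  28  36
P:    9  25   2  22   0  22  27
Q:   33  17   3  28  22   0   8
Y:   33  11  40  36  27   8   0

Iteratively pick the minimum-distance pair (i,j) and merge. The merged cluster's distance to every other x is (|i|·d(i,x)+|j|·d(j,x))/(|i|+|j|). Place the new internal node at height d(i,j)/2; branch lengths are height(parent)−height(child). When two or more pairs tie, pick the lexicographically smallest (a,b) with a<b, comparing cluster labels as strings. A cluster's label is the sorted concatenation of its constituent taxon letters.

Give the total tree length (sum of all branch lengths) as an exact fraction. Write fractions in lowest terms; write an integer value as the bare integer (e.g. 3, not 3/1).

iteration 1: select E,P (d=2); attach at lengths (1, 1); label the merged cluster EP
  updated: d(A,EP)=9, d(D,EP)=59/2, d(EP,I)=31, d(EP,Q)=25/2, d(EP,Y)=67/2
iteration 2: select A,I (d=3); attach at lengths (3/2, 3/2); label the merged cluster AI
  updated: d(AI,D)=41/2, d(AI,EP)=20, d(AI,Q)=61/2, d(AI,Y)=69/2
iteration 3: select Q,Y (d=8); attach at lengths (4, 4); label the merged cluster QY
  updated: d(AI,QY)=65/2, d(D,QY)=14, d(EP,QY)=23
iteration 4: select D,QY (d=14); attach at lengths (7, 3); label the merged cluster DQY
  updated: d(AI,DQY)=57/2, d(DQY,EP)=151/6
iteration 5: select AI,EP (d=20); attach at lengths (17/2, 9); label the merged cluster AEIP
  updated: d(AEIP,DQY)=161/6
iteration 6: select AEIP,DQY (d=161/6); attach at lengths (41/12, 77/12); label the merged cluster ADEIPQY
final tree: (((A:3/2,I:3/2):17/2,(E:1,P:1):9):41/12,(D:7,(Q:4,Y:4):3):77/12)
total length: 151/3

151/3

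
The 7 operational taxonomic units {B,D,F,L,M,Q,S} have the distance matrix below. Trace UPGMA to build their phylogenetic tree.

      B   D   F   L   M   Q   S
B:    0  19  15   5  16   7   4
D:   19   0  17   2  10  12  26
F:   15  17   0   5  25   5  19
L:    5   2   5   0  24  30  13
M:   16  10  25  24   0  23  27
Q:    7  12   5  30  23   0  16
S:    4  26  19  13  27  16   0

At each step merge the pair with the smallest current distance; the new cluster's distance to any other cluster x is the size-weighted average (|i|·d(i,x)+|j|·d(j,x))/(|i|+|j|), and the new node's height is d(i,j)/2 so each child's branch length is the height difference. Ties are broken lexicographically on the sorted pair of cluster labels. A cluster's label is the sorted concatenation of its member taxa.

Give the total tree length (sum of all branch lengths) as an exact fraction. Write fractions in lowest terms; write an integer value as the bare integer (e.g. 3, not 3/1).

1987/48

step 1: merge (D,L) at d=2; branch lengths D→1, L→1; new cluster DL
  updated: d(B,DL)=12, d(DL,F)=11, d(DL,M)=17, d(DL,Q)=21, d(DL,S)=39/2
step 2: merge (B,S) at d=4; branch lengths B→2, S→2; new cluster BS
  updated: d(BS,DL)=63/4, d(BS,F)=17, d(BS,M)=43/2, d(BS,Q)=23/2
step 3: merge (F,Q) at d=5; branch lengths F→5/2, Q→5/2; new cluster FQ
  updated: d(BS,FQ)=57/4, d(DL,FQ)=16, d(FQ,M)=24
step 4: merge (BS,FQ) at d=57/4; branch lengths BS→41/8, FQ→37/8; new cluster BFQS
  updated: d(BFQS,DL)=127/8, d(BFQS,M)=91/4
step 5: merge (BFQS,DL) at d=127/8; branch lengths BFQS→13/16, DL→111/16; new cluster BDFLQS
  updated: d(BDFLQS,M)=125/6
step 6: merge (BDFLQS,M) at d=125/6; branch lengths BDFLQS→119/48, M→125/12; new cluster BDFLMQS
final tree: ((((B:2,S:2):41/8,(F:5/2,Q:5/2):37/8):13/16,(D:1,L:1):111/16):119/48,M:125/12)
total length: 1987/48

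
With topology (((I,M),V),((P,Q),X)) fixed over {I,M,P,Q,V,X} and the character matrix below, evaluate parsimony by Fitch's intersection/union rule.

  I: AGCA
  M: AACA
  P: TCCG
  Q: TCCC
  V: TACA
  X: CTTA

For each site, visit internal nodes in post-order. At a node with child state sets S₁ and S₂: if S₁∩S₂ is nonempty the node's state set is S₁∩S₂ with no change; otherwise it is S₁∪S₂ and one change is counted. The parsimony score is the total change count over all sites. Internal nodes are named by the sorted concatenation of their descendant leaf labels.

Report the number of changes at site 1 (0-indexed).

site 0, node IM: I={A} ∩ M={A} → {A} (+0)
site 0, node IMV: IM={A} ∪ V={T} → {A,T} (+1)
site 0, node PQ: P={T} ∩ Q={T} → {T} (+0)
site 0, node PQX: PQ={T} ∪ X={C} → {C,T} (+1)
site 0, node IMPQVX: IMV={A,T} ∩ PQX={C,T} → {T} (+0)
site 1, node IM: I={G} ∪ M={A} → {A,G} (+1)
site 1, node IMV: IM={A,G} ∩ V={A} → {A} (+0)
site 1, node PQ: P={C} ∩ Q={C} → {C} (+0)
site 1, node PQX: PQ={C} ∪ X={T} → {C,T} (+1)
site 1, node IMPQVX: IMV={A} ∪ PQX={C,T} → {A,C,T} (+1)
site 2, node IM: I={C} ∩ M={C} → {C} (+0)
site 2, node IMV: IM={C} ∩ V={C} → {C} (+0)
site 2, node PQ: P={C} ∩ Q={C} → {C} (+0)
site 2, node PQX: PQ={C} ∪ X={T} → {C,T} (+1)
site 2, node IMPQVX: IMV={C} ∩ PQX={C,T} → {C} (+0)
site 3, node IM: I={A} ∩ M={A} → {A} (+0)
site 3, node IMV: IM={A} ∩ V={A} → {A} (+0)
site 3, node PQ: P={G} ∪ Q={C} → {C,G} (+1)
site 3, node PQX: PQ={C,G} ∪ X={A} → {A,C,G} (+1)
site 3, node IMPQVX: IMV={A} ∩ PQX={A,C,G} → {A} (+0)
per-site changes: [2, 3, 1, 2]; total = 8

3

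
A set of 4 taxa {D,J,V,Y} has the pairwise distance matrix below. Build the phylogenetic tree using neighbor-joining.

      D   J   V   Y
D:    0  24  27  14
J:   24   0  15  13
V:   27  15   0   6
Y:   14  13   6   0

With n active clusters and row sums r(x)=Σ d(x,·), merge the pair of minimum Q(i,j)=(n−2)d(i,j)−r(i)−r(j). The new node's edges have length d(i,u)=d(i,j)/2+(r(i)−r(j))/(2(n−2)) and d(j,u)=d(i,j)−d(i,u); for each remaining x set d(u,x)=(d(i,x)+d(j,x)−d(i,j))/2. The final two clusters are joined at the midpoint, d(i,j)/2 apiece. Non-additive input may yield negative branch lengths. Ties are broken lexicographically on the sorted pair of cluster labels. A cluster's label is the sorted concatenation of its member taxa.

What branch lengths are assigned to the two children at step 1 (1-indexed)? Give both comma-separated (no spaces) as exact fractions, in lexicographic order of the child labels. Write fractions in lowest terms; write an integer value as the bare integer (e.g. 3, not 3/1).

15,-1

1. join D+Y (d=14, Q=-70) ⇒ DY; edges |D|=15, |Y|=-1
  updated: d(DY,J)=23/2, d(DY,V)=19/2
2. join DY+J (d=23/2, Q=-36) ⇒ DJY; edges |DY|=3, |J|=17/2
  updated: d(DJY,V)=13/2
3. join DJY+V (d=13/2) ⇒ DJVY; edges |DJY|=13/4, |V|=13/4
final tree: (((D:15,Y:-1):3,J:17/2):13/4,V:13/4)
total length: 32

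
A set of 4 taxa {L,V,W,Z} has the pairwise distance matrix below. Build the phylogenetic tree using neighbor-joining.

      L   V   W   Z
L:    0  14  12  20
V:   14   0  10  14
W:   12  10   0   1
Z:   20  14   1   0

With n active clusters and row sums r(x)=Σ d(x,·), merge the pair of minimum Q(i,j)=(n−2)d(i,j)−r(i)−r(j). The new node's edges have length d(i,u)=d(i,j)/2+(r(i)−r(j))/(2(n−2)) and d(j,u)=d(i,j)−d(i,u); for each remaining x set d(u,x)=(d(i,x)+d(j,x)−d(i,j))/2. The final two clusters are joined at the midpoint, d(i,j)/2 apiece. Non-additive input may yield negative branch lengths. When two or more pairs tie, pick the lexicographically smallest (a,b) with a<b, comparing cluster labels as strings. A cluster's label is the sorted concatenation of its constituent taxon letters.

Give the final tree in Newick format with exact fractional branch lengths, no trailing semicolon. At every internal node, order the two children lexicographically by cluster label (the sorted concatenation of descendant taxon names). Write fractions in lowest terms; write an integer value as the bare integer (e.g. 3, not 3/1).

(((L:9,V:5):13/2,W:-5/2):7/4,Z:7/4)

step 1: merge (L,V) at d=14, Q=-56; branch lengths L→9, V→5; new cluster LV
  updated: d(LV,W)=4, d(LV,Z)=10
step 2: merge (LV,W) at d=4, Q=-15; branch lengths LV→13/2, W→-5/2; new cluster LVW
  updated: d(LVW,Z)=7/2
step 3: merge (LVW,Z) at d=7/2; branch lengths LVW→7/4, Z→7/4; new cluster LVWZ
final tree: (((L:9,V:5):13/2,W:-5/2):7/4,Z:7/4)
total length: 43/2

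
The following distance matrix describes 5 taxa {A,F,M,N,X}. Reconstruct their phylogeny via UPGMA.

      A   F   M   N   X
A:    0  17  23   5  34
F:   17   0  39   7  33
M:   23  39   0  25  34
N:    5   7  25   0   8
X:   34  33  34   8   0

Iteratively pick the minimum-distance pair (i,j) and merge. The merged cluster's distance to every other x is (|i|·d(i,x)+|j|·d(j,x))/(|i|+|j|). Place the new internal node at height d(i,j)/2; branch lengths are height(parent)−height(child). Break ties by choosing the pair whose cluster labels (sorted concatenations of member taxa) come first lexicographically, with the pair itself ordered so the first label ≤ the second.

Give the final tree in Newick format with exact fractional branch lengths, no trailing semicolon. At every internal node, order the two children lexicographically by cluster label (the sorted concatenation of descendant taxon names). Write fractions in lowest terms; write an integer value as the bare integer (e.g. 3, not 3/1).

((((A:5/2,N:5/2):7/2,F:6):13/2,X:25/2):21/8,M:121/8)

1. join A+N (d=5) ⇒ AN; edges |A|=5/2, |N|=5/2
  updated: d(AN,F)=12, d(AN,M)=24, d(AN,X)=21
2. join AN+F (d=12) ⇒ AFN; edges |AN|=7/2, |F|=6
  updated: d(AFN,M)=29, d(AFN,X)=25
3. join AFN+X (d=25) ⇒ AFNX; edges |AFN|=13/2, |X|=25/2
  updated: d(AFNX,M)=121/4
4. join AFNX+M (d=121/4) ⇒ AFMNX; edges |AFNX|=21/8, |M|=121/8
final tree: ((((A:5/2,N:5/2):7/2,F:6):13/2,X:25/2):21/8,M:121/8)
total length: 205/4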